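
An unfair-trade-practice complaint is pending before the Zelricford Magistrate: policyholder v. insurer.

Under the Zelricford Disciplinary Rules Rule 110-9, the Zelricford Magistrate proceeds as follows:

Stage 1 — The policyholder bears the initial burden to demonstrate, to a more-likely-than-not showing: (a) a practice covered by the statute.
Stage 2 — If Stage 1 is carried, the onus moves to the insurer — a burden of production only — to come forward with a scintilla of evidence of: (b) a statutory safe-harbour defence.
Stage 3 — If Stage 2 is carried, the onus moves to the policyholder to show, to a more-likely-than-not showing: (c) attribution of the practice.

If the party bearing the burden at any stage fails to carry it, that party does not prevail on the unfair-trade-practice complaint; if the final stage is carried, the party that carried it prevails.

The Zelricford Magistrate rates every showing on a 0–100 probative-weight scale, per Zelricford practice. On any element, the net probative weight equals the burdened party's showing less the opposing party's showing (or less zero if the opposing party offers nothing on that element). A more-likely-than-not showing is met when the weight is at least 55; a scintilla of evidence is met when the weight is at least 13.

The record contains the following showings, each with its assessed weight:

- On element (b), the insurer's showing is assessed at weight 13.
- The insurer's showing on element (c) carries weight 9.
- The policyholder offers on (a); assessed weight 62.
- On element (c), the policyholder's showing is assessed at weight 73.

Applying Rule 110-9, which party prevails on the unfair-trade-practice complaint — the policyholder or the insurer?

At Stage 1 the policyholder must meet a more-likely-than-not showing (weight is at least 55): on (a) the weight is 62, ≥ 55, so (a) meets the standard.
  All elements met. The burden passes to the insurer.
At Stage 2 the insurer must meet a scintilla of evidence (weight is at least 13): on (b) the weight is 13, ≥ 13, so (b) meets the standard.
  Stage 2 carried; the burden shifts to the policyholder.
At Stage 3 the policyholder must meet a more-likely-than-not showing (weight is at least 55): on (c) the weight is 73 less the opposing 9 gives net 64, ≥ 55, so (c) meets the standard.
  All elements met at the final stage.
With every stage satisfied, the policyholder prevails.

policyholder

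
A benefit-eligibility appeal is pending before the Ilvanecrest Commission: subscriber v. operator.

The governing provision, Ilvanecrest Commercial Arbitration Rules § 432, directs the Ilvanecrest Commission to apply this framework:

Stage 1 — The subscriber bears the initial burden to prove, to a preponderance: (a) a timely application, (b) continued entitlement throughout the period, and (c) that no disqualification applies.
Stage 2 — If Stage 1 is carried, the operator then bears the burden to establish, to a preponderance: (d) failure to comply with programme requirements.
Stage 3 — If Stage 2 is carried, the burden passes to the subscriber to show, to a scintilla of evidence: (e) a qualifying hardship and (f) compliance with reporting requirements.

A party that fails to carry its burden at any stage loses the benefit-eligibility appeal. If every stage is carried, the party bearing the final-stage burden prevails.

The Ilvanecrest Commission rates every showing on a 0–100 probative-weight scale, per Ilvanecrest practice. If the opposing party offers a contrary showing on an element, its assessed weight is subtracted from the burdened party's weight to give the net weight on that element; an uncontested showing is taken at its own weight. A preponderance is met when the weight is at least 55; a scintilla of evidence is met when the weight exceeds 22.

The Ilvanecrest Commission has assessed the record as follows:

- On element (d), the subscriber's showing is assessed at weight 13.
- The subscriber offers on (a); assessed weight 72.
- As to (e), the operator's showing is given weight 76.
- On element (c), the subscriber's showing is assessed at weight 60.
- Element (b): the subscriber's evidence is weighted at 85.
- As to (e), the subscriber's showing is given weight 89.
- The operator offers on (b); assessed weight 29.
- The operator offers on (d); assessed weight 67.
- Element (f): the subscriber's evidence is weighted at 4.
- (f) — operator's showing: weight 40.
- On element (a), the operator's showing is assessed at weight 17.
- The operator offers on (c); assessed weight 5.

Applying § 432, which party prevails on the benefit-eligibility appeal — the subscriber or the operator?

Stage 1 (subscriber, a preponderance, weight is at least 55): (a) net 72−17=55 ≥ 55 — meets; (b) net 85−29=56 ≥ 55 — meets; (c) net 60−5=55 ≥ 55 — meets.
  Stage 1 is satisfied; the onus moves to the operator.
Stage 2 (operator, a preponderance, weight is at least 55): (d) net 67−13=54 < 55 — fails.
  Stage 2 not carried; the operator fails its burden.
The subscriber prevails.

subscriber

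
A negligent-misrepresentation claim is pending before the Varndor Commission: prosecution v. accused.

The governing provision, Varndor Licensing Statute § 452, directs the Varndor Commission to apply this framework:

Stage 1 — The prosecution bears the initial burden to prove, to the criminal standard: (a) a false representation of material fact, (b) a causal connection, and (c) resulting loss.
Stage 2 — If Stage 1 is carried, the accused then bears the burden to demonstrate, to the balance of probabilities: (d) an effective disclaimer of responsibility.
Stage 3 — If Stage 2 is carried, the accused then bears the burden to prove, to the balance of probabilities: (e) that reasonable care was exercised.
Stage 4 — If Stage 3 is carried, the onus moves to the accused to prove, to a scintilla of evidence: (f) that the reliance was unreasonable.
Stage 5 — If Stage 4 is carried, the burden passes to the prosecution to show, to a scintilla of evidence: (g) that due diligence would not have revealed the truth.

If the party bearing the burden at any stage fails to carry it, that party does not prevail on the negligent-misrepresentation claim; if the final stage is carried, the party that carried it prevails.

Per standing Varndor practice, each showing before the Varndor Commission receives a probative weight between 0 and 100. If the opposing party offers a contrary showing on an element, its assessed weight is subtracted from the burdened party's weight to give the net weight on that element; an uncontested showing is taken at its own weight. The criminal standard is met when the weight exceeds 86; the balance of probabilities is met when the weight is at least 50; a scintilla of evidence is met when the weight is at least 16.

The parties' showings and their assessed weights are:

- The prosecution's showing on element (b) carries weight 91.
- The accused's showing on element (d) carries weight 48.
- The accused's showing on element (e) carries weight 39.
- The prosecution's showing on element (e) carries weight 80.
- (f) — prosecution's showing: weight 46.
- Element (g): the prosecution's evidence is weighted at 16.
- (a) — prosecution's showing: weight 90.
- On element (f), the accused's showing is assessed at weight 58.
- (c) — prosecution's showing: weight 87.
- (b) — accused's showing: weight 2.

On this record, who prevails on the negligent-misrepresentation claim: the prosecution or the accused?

Stage 1 (prosecution, the criminal standard, weight exceeds 86): (a) 90 > 86 — meets; (b) net 91−2=89 > 86 — meets; (c) 87 > 86 — meets.
  The prosecution carries Stage 1; the accused now bears the burden.
Stage 2 (accused, the balance of probabilities, weight is at least 50): (d) 48 < 50 — fails.
  Not every element is met, so the accused fails to carry Stage 2.
The analysis ends at Stage 2; the prosecution prevails.

prosecution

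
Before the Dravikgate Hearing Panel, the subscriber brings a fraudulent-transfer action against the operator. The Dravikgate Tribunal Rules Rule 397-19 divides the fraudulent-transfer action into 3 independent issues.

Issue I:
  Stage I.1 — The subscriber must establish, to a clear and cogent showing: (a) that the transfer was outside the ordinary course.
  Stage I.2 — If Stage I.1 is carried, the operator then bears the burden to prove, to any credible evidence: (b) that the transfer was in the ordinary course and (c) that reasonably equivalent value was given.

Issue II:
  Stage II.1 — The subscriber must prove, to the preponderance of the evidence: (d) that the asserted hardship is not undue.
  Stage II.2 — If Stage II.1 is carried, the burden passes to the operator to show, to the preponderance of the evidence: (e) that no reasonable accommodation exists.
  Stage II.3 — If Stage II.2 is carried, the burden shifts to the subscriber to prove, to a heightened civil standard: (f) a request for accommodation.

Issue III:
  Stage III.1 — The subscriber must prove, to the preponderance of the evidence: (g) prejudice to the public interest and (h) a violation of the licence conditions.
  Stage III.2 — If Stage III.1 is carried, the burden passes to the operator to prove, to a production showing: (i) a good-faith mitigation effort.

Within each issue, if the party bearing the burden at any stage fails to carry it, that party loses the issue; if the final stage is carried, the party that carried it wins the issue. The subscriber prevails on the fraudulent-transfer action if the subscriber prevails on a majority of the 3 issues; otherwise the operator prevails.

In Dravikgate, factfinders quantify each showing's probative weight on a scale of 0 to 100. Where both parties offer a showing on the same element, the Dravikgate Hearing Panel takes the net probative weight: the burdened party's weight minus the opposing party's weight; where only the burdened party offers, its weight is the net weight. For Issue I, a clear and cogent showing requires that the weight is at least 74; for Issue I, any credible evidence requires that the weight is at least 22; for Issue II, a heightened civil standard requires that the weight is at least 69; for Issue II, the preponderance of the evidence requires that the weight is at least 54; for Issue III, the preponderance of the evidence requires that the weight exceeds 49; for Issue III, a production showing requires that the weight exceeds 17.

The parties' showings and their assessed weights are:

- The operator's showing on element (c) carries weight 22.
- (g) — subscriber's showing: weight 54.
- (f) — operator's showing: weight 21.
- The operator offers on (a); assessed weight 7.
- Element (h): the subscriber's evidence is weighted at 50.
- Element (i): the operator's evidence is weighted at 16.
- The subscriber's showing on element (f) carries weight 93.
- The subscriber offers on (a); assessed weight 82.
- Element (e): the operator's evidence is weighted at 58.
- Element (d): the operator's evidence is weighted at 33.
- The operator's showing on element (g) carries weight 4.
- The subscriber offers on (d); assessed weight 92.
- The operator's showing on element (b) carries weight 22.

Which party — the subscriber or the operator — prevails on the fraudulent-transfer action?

subscriber

— Issue I —
Stage I.1 (subscriber, a clear and cogent showing, weight is at least 74): (a) net 82−7=75 ≥ 74 — meets.
  Stage I.1 is satisfied; the onus moves to the operator.
Stage I.2 (operator, any credible evidence, weight is at least 22): (b) 22 ≥ 22 — meets; (c) 22 ≥ 22 — meets.
  All elements met at the final stage.
With every stage satisfied, the operator prevails on this issue.
— Issue II —
Stage II.1 — burden on subscriber; standard: the preponderance of the evidence (weight is at least 54).
    (d): 92 − 33 = 59 ≥ 54 [met]
  Stage II.1 is satisfied; the onus moves to the operator.
Stage II.2 — burden on operator; standard: the preponderance of the evidence (weight is at least 54).
    (e): 58 ≥ 54 [met]
  The operator carries Stage II.2; the subscriber now bears the burden.
Stage II.3 — burden on subscriber; standard: a heightened civil standard (weight is at least 69).
    (f): 93 − 21 = 72 ≥ 69 [met]
  All elements met at the final stage.
With every stage satisfied, the subscriber prevails on this issue.
— Issue III —
Stage III.1 (subscriber, the preponderance of the evidence, weight exceeds 49): (g) net 54−4=50 > 49 — meets; (h) 50 > 49 — meets.
  Stage III.1 is satisfied; the onus moves to the operator.
Stage III.2 (operator, a production showing, weight exceeds 17): (i) 16 ≤ 17 — fails.
  The operator does not carry Stage III.2.
So the subscriber prevails on this issue.
Per-issue: Issue I → operator; Issue II → subscriber; Issue III → subscriber. The subscriber must prevail on a majority of issues; overall, the subscriber prevails.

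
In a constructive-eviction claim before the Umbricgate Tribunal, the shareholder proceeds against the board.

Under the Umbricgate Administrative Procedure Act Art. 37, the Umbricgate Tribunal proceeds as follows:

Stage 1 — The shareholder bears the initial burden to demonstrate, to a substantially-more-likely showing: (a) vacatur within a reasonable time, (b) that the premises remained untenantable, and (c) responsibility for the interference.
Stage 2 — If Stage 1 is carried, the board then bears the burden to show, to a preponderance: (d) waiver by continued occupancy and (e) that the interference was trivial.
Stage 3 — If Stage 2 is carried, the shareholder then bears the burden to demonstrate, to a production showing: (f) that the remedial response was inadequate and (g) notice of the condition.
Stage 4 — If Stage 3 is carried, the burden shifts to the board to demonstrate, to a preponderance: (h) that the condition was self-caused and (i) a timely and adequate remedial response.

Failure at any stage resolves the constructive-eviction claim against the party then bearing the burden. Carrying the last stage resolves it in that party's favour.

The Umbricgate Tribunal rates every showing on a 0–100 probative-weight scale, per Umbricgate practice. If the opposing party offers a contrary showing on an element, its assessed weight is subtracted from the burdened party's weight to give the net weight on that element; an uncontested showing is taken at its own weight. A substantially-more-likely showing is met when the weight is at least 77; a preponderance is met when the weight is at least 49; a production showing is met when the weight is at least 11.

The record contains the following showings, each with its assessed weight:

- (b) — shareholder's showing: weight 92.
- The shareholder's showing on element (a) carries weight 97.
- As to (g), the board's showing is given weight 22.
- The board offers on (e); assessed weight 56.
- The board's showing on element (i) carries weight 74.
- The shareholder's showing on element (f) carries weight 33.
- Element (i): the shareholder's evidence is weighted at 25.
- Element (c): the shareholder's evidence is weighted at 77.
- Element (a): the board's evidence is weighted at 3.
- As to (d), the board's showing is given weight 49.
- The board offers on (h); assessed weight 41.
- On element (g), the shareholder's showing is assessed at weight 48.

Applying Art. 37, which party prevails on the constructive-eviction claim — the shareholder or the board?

Stage 1 (shareholder, a substantially-more-likely showing, weight is at least 77): (a) net 97−3=94 ≥ 77 — meets; (b) 92 ≥ 77 — meets; (c) 77 ≥ 77 — meets.
  All elements met. The burden passes to the board.
Stage 2 (board, a preponderance, weight is at least 49): (d) 49 ≥ 49 — meets; (e) 56 ≥ 49 — meets.
  Stage 2 carried; the burden shifts to the shareholder.
Stage 3 (shareholder, a production showing, weight is at least 11): (f) 33 ≥ 11 — meets; (g) net 48−22=26 ≥ 11 — meets.
  The shareholder carries Stage 3; the board now bears the burden.
Stage 4 (board, a preponderance, weight is at least 49): (h) 41 < 49 — fails; (i) net 74−25=49 ≥ 49 — meets.
  Not every element is met, so the board fails to carry Stage 4.
The analysis ends at Stage 4; the shareholder prevails.

shareholder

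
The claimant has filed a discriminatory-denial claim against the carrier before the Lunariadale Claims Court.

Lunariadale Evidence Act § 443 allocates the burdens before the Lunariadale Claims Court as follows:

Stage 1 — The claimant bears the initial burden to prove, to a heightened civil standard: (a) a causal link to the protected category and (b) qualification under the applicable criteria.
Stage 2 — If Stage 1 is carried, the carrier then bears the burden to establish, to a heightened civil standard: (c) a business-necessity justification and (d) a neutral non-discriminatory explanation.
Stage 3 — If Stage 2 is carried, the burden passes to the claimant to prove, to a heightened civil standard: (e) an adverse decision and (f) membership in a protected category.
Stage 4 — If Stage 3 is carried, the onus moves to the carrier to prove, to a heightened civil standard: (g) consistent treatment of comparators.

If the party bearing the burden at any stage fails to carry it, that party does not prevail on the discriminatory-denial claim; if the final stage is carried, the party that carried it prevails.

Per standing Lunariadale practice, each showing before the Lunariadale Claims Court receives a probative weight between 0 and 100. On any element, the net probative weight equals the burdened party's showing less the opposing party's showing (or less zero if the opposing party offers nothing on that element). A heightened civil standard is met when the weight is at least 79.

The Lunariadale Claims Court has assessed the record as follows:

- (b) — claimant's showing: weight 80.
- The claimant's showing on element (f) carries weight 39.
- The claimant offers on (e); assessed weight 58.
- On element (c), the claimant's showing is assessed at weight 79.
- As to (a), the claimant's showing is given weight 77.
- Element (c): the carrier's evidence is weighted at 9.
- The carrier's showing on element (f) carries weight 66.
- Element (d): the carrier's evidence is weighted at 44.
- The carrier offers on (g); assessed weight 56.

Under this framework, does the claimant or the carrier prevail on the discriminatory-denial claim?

At Stage 1 the claimant must meet a heightened civil standard (weight is at least 79): on (a) the weight is 77, < 79, so (a) does not meet the standard; on (b) the weight is 80, which does reach 79, so (b) meets the standard.
  Stage 1 not carried; the claimant fails its burden.
The analysis ends at Stage 1; the carrier prevails.

carrier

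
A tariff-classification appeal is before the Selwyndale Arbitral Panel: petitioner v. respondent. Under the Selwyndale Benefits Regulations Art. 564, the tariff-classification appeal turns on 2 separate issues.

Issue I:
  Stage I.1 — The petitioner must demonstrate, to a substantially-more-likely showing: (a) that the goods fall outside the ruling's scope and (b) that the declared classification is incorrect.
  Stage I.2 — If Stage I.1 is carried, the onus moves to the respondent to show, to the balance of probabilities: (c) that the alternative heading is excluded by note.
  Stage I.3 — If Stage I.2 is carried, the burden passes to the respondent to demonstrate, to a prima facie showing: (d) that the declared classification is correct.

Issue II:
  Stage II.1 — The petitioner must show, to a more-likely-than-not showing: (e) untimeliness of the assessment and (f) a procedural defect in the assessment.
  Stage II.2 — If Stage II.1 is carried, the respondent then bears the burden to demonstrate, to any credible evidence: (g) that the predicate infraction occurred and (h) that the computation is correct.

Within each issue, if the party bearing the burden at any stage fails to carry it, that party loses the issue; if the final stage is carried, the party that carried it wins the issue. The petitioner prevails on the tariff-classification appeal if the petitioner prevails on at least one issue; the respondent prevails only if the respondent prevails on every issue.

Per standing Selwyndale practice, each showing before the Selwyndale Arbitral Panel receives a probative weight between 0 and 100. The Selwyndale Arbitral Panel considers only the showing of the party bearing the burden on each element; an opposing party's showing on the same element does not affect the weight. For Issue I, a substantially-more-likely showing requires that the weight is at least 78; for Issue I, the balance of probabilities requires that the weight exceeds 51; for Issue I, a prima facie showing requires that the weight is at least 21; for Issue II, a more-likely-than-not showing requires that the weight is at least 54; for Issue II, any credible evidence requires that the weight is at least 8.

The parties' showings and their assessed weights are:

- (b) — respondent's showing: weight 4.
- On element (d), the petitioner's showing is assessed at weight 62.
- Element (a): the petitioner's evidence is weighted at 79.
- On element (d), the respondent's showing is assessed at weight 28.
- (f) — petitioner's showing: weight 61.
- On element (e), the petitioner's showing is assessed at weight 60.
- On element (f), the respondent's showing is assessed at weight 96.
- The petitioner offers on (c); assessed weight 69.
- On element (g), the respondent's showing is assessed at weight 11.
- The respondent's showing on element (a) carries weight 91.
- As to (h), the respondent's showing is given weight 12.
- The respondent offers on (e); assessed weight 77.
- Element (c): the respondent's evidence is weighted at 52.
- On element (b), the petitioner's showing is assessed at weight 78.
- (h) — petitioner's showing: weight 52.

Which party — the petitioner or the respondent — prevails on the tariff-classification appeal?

— Issue I —
Stage I.1 (petitioner, a substantially-more-likely showing, weight is at least 78): (a) 79 (respondent's 91 disregarded) ≥ 78 — meets; (b) 78 (respondent's 4 disregarded) ≥ 78 — meets.
  The petitioner carries Stage I.1; the respondent now bears the burden.
Stage I.2 (respondent, the balance of probabilities, weight exceeds 51): (c) 52 (petitioner's 69 disregarded) > 51 — meets.
  All elements met. The respondent retains the burden for Stage I.3.
Stage I.3 (respondent, a prima facie showing, weight is at least 21): (d) 28 (petitioner's 62 disregarded) ≥ 21 — meets.
  All elements met at the final stage.
Every stage carried; the respondent prevails on this issue.
— Issue II —
Stage II.1 — burden on petitioner; standard: a more-likely-than-not showing (weight is at least 54).
    (e): 60 (respondent's 77 disregarded) ≥ 54 [met]
    (f): 61 (respondent's 96 disregarded) ≥ 54 [met]
  Stage II.1 is satisfied; the onus moves to the respondent.
Stage II.2 — burden on respondent; standard: any credible evidence (weight is at least 8).
    (g): 11 ≥ 8 [met]
    (h): 12 (petitioner's 52 disregarded) ≥ 8 [met]
  Stage II.2 carried; the final stage is satisfied.
All stages carried — the respondent prevails on this issue.
Per-issue: Issue I → respondent; Issue II → respondent. The petitioner must prevail on at least one issue; overall, the respondent prevails.

respondent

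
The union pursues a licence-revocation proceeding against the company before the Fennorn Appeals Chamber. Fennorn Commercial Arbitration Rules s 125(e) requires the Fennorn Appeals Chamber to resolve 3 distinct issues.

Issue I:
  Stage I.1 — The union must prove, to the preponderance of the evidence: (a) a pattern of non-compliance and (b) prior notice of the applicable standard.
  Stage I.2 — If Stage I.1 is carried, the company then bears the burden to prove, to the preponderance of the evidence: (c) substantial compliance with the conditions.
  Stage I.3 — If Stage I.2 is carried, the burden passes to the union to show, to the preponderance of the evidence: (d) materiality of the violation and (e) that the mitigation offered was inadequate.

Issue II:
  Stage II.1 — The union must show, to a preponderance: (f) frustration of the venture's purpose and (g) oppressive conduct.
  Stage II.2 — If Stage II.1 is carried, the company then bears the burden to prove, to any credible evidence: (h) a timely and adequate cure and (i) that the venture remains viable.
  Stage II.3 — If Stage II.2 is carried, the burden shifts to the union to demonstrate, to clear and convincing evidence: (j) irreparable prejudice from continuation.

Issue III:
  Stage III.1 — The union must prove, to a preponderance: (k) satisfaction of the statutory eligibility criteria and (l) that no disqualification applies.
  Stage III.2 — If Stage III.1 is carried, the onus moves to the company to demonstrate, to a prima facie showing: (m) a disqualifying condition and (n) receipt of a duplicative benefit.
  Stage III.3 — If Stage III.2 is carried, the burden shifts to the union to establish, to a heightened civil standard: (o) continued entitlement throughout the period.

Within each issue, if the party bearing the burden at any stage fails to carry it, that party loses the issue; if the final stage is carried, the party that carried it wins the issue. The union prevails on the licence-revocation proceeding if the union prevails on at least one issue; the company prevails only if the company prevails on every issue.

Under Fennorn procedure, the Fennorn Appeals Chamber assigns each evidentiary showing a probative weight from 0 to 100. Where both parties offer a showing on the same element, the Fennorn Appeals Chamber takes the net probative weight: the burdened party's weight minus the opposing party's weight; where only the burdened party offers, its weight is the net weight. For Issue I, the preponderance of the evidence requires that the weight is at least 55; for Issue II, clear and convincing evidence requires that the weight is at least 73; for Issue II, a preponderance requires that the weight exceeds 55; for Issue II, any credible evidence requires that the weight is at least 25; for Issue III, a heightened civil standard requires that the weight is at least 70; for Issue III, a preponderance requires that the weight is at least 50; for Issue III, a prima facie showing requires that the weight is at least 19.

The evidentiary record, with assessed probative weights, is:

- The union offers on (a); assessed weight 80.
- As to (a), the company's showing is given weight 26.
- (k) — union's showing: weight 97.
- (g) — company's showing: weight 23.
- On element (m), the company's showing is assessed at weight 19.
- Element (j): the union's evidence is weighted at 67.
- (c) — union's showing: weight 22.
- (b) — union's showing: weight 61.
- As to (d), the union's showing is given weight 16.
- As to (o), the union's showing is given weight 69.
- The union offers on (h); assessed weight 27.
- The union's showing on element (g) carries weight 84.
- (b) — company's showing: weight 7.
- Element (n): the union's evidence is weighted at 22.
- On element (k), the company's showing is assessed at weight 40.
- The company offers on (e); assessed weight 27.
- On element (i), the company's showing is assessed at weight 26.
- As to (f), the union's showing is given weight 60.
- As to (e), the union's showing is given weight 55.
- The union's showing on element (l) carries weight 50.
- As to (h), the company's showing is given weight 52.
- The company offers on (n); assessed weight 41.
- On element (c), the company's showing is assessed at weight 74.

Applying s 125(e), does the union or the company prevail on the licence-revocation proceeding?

company

— Issue I —
Stage I.1 — burden on union; standard: the preponderance of the evidence (weight is at least 55).
    (a): 80 − 26 = 54 < 55 [not met]
    (b): 61 − 7 = 54 < 55 [not met]
  Not every element is met, so the union fails to carry Stage I.1.
So the company prevails on this issue.
— Issue II —
Stage II.1 — burden on union; standard: a preponderance (weight exceeds 55).
    (f): 60 > 55 [met]
    (g): 84 − 23 = 61 > 55 [met]
  The union carries Stage II.1; the company now bears the burden.
Stage II.2 — burden on company; standard: any credible evidence (weight is at least 25).
    (h): 52 − 27 = 25 ≥ 25 [met]
    (i): 26 ≥ 25 [met]
  All elements met. The burden passes to the union.
Stage II.3 — burden on union; standard: clear and convincing evidence (weight is at least 73).
    (j): 67 < 73 [not met]
  Stage II.3 not carried; the union fails its burden.
The analysis ends at Stage II.3; the company prevails on this issue.
— Issue III —
Stage III.1 (union, a preponderance, weight is at least 50): (k) net 97−40=57 ≥ 50 — meets; (l) 50 ≥ 50 — meets.
  All elements met. The burden passes to the company.
Stage III.2 (company, a prima facie showing, weight is at least 19): (m) 19 ≥ 19 — meets; (n) net 41−22=19 ≥ 19 — meets.
  All elements met. The burden passes to the union.
Stage III.3 (union, a heightened civil standard, weight is at least 70): (o) 69 < 70 — fails.
  The union does not carry Stage III.3.
The company prevails on this issue.
Per-issue: Issue I → company; Issue II → company; Issue III → company. The union must prevail on at least one issue; overall, the company prevails.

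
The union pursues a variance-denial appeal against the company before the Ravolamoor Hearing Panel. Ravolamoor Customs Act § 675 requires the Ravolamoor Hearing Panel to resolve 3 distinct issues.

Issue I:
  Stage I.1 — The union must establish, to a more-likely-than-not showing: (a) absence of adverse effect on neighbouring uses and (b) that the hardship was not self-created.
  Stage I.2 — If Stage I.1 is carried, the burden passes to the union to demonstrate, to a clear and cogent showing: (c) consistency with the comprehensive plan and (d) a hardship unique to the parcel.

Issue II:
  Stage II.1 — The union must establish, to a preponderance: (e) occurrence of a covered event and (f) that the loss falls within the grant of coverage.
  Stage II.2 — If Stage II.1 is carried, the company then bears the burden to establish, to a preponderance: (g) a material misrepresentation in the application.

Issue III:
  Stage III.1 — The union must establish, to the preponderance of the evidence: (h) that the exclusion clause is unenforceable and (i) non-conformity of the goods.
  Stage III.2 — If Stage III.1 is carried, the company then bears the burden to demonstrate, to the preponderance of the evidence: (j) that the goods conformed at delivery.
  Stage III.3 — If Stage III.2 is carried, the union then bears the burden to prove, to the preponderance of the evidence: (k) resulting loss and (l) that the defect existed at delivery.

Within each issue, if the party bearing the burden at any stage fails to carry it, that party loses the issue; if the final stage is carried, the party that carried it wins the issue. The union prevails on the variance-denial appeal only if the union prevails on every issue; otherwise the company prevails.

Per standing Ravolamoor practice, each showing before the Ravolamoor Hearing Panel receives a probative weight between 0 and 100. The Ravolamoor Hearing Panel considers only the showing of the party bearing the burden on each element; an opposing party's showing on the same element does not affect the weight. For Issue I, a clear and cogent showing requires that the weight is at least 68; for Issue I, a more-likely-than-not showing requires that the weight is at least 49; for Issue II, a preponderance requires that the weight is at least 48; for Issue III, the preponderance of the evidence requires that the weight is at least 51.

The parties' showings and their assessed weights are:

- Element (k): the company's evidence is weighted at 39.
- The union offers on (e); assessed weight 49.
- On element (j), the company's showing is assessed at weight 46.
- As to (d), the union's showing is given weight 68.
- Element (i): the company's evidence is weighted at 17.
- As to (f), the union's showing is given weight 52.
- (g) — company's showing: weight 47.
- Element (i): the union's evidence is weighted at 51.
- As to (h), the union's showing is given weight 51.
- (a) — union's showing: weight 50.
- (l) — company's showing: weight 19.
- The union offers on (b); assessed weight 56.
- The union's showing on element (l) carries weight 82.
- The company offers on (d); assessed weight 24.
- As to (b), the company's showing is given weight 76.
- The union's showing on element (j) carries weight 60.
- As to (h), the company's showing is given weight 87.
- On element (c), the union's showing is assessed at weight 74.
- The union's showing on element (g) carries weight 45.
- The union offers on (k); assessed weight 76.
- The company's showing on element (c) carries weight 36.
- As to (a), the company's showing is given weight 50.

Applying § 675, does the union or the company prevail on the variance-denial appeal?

union

— Issue I —
Stage I.1 — burden on union; standard: a more-likely-than-not showing (weight is at least 49).
    (a): 50 (company's 50 disregarded) ≥ 49 [met]
    (b): 56 (company's 76 disregarded) ≥ 49 [met]
  Stage I.1 carried; the burden remains with the union.
Stage I.2 — burden on union; standard: a clear and cogent showing (weight is at least 68).
    (c): 74 (company's 36 disregarded) ≥ 68 [met]
    (d): 68 (company's 24 disregarded) ≥ 68 [met]
  The union carries the last stage.
Every stage carried; the union prevails on this issue.
— Issue II —
At Stage II.1 the union must meet a preponderance (weight is at least 48): on (e) the weight is 49, which does reach 48, so (e) meets the standard; on (f) the weight is 52, ≥ 48, so (f) meets the standard.
  Stage II.1 carried; the burden shifts to the company.
At Stage II.2 the company must meet a preponderance (weight is at least 48): on (g) the weight is 47 (the union's 45 is given no effect), < 48, so (g) does not meet the standard.
  Stage II.2 not carried; the company fails its burden.
The union prevails on this issue.
— Issue III —
At Stage III.1 the union must meet the preponderance of the evidence (weight is at least 51): on (h) the weight is 51 (the company's 87 is given no effect), ≥ 51, so (h) meets the standard; on (i) the weight is 51 (the company's 17 is given no effect), which does reach 51, so (i) meets the standard.
  All elements met. The burden passes to the company.
At Stage III.2 the company must meet the preponderance of the evidence (weight is at least 51): on (j) the weight is 46 (the union's 60 is given no effect), which does not reach 51, so (j) does not meet the standard.
  Not every element is met, so the company fails to carry Stage III.2.
The analysis ends at Stage III.2; the union prevails on this issue.
Per-issue: Issue I → union; Issue II → union; Issue III → union. The union must prevail on every issue; overall, the union prevails.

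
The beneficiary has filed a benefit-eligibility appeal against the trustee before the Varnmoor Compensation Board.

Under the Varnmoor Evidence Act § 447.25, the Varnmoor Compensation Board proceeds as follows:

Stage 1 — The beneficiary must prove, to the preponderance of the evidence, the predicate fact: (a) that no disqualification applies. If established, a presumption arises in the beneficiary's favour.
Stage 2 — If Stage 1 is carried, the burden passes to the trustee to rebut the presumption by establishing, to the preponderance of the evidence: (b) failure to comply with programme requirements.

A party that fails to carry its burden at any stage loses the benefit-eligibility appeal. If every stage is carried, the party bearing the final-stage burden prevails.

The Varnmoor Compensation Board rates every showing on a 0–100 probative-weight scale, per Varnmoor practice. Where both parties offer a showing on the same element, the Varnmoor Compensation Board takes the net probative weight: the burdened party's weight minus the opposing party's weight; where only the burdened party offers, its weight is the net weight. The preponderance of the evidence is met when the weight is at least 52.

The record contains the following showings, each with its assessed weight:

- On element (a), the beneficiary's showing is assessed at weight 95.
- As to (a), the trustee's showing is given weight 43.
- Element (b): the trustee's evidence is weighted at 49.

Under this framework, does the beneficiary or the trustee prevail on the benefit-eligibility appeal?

beneficiary

Stage 1 (beneficiary, the preponderance of the evidence, weight is at least 52): (a) net 95−43=52 ≥ 52 — meets.
  Stage 1 carried; the burden shifts to the trustee.
Stage 2 (trustee, the preponderance of the evidence, weight is at least 52): (b) 49 < 52 — fails.
  Stage 2 not carried; the trustee fails its burden.
The analysis ends at Stage 2; the beneficiary prevails.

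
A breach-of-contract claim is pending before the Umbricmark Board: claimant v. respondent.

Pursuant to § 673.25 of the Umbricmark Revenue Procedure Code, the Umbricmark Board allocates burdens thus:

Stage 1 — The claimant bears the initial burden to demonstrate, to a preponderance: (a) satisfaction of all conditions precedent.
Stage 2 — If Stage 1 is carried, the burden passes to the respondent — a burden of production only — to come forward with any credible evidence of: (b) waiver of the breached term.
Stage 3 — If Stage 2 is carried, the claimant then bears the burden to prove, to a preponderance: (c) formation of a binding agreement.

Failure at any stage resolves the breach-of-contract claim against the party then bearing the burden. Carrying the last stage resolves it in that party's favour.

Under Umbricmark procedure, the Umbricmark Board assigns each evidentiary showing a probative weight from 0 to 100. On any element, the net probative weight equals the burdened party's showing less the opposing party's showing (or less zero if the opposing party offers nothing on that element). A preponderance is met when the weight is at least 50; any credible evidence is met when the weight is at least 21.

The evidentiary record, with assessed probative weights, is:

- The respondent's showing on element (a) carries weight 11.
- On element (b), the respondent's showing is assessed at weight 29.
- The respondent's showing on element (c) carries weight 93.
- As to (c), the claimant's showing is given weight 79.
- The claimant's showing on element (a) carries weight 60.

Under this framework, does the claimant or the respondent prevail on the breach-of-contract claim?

Stage 1 (claimant, a preponderance, weight is at least 50): (a) net 60−11=49 < 50 — fails.
  Not every element is met, so the claimant fails to carry Stage 1.
The respondent prevails.

respondent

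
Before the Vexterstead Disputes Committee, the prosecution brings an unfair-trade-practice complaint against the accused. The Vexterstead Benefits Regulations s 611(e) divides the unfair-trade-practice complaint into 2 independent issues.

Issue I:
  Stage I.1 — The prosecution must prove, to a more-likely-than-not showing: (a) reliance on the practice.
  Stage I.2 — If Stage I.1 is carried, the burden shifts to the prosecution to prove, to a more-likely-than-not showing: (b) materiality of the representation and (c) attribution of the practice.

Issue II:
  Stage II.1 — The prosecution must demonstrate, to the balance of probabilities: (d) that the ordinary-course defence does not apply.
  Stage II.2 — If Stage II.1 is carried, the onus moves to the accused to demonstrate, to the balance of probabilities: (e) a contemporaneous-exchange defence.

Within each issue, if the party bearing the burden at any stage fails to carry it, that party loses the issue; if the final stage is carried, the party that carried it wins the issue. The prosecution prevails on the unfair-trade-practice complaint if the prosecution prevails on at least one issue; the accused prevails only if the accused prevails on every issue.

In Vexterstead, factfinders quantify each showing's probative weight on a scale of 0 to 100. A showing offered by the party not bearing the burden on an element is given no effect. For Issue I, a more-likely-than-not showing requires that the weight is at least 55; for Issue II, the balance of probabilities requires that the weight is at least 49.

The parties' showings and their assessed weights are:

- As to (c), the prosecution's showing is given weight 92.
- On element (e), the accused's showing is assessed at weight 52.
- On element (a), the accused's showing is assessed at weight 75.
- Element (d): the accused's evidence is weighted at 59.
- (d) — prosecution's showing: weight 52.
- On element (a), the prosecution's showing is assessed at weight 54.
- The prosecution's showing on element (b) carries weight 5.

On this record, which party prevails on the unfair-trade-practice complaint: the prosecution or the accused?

accused

— Issue I —
Stage I.1 — burden on prosecution; standard: a more-likely-than-not showing (weight is at least 55).
    (a): 54 (accused's 75 disregarded) < 55 [not met]
  Not every element is met, so the prosecution fails to carry Stage I.1.
So the accused prevails on this issue.
— Issue II —
Stage II.1 — burden on prosecution; standard: the balance of probabilities (weight is at least 49).
    (d): 52 (accused's 59 disregarded) ≥ 49 [met]
  All elements met. The burden passes to the accused.
Stage II.2 — burden on accused; standard: the balance of probabilities (weight is at least 49).
    (e): 52 ≥ 49 [met]
  The accused carries the last stage.
Every stage carried; the accused prevails on this issue.
Per-issue: Issue I → accused; Issue II → accused. The prosecution must prevail on at least one issue; overall, the accused prevails.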